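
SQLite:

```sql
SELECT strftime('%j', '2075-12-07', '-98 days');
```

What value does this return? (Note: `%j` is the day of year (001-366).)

First apply '-98 days': 2075-12-07 → 2075-08-31.
Day-of-year for 2075-08-31: days since 2075-01-01 inclusive = 243, zero-padded to 243.

243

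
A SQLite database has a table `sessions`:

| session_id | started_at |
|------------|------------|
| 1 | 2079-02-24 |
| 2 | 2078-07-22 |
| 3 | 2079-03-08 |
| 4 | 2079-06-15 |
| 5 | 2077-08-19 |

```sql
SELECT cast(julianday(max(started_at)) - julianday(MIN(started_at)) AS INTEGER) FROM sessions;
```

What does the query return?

665

MIN = 2077-08-19, MAX = 2079-06-15.
12 days remain in August 2077 after the 19th (31 − 19).
Full months from September 2077 through May 2079 contribute their day counts.
Then 15 days into June 2079.
Total: 12 + 30 + 31 + 30 + 31 + 31 + 28 + 31 + 30 + 31 + 30 + 31 + 31 + 30 + 31 + 30 + 31 + 31 + 28 + 31 + 30 + 31 + 15 = 665.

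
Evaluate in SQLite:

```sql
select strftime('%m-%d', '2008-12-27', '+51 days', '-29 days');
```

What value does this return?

First apply '+51 days', '-29 days': 2008-12-27 → 2009-01-18.
`%m-%d` extracts the month-day: 01-18.

01-18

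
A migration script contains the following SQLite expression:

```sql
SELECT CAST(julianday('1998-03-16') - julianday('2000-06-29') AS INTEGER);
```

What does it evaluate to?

-836

15 days remain in March 1998 after the 16th (31 − 16).
Full months from April 1998 through May 2000 contribute their day counts.
Then 29 days into June 2000.
Total: 15 + 30 + 31 + 30 + 31 + 31 + 30 + 31 + 30 + 31 + 31 + 28 + 31 + 30 + 31 + 30 + 31 + 31 + 30 + 31 + 30 + 31 + 31 + 29 + 31 + 30 + 31 + 29 = 836.
The subtraction is earlier − later, so the result is −836 → -836.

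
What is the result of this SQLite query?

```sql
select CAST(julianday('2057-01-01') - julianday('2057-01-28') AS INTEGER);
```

-27

Both dates are in January 2057: 28 − 1 = 27.
The subtraction is earlier − later, so the result is −27 → -27.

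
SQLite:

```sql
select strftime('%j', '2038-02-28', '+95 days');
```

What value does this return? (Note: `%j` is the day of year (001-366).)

154

First apply '+95 days': 2038-02-28 → 2038-06-03.
Day-of-year for 2038-06-03: days since 2038-01-01 inclusive = 154, zero-padded to 154.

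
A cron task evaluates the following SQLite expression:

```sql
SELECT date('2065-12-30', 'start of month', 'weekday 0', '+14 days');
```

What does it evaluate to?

`start of month` rewinds 2065-12-30 to 2065-12-01.
`weekday 0` advances to the next Sunday; 2065-12-01 is a Tuesday, so it moves forward to 2065-12-06.
Advancing 14 more days within December lands on 2065-12-20.

2065-12-20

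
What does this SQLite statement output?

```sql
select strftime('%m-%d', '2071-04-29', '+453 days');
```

First apply '+453 days': 2071-04-29 → 2072-07-25.
`%m-%d` extracts the month-day: 07-25.

07-25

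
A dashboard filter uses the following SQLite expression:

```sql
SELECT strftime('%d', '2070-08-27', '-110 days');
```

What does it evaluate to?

First apply '-110 days': 2070-08-27 → 2070-05-09.
`%d` extracts the 2-digit day of month: 09.

09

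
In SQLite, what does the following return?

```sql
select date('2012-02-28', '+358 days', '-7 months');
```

2012-07-20

Applying '+358 days' to 2012-02-28: counting 358 days forward gives 2013-02-20.
Adding -7 months to 2013-02-20 gives 2012-07-20.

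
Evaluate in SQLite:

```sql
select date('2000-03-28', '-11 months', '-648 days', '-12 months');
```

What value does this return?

Adding -11 months to 2000-03-28 gives 1999-04-28.
Applying '-648 days' to 1999-04-28: counting 648 days back gives 1997-07-19.
Adding -12 months to 1997-07-19 gives 1996-07-19.

1996-07-19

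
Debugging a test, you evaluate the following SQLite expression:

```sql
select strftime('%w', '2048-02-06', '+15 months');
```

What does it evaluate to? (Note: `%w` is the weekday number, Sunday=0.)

First apply '+15 months': 2048-02-06 → 2049-05-06.
2049-05-06 is a Thursday; with Sunday=0 that is 4.

4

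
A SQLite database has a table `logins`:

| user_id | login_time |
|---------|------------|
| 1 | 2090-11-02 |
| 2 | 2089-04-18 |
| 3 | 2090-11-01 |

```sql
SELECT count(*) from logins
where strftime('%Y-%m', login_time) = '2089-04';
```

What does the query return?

Rows with year-month 2089-04: 2089-04-18 → 1.

1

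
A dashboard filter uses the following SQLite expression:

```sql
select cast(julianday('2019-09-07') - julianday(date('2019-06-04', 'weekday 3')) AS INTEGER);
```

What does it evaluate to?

`weekday 3` advances to the next Wednesday; 2019-06-04 is a Tuesday, so it moves forward to 2019-06-05.
25 days remain in June 2019 after the 5th (30 − 5).
July 2019: 31 days.
August 2019: 31 days.
Then 7 days into September 2019.
Total: 25 + 31 + 31 + 7 = 94.

94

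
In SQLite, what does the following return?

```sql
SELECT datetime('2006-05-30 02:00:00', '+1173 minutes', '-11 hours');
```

2006-05-30 10:33:00

1173 minutes = 19h 33m; +1173 minutes from 2006-05-30 02:00:00 is 2006-05-30 21:33:00.
-11 hours from 2006-05-30 21:33:00 is 2006-05-30 10:33:00.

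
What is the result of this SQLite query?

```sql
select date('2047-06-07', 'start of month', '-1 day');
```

2047-05-31

`start of month` rewinds 2047-06-07 to 2047-06-01.
Going back 1 day from 2047-06-01 reaches 2047-05-31 (last day of May, 31 days).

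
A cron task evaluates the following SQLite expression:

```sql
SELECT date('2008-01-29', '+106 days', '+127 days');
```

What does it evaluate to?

2008-09-18

Applying '+106 days' to 2008-01-29: counting 106 days forward gives 2008-05-14.
Applying '+127 days' to 2008-05-14: counting 127 days forward gives 2008-09-18.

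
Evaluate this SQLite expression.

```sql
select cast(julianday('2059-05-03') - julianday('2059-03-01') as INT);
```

63

30 days remain in March 2059 after the 1st (31 − 1).
April 2059: 30 days.
Then 3 days into May 2059.
Total: 30 + 30 + 3 = 63.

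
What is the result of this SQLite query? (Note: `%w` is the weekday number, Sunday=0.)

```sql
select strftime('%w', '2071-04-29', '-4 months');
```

First apply '-4 months': 2071-04-29 → 2070-12-29.
2070-12-29 is a Monday; with Sunday=0 that is 1.

1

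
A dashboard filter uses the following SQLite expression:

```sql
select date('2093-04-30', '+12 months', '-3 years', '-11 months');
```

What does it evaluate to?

2090-05-30

Adding +12 months to 2093-04-30 gives 2094-04-30.
Adding -3 years to 2094-04-30 gives 2091-04-30.
Adding -11 months to 2091-04-30 gives 2090-05-30.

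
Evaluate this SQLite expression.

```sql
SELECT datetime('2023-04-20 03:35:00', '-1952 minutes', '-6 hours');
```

1952 minutes = 32h 32m; -1952 minutes from 2023-04-20 03:35:00 is 2023-04-18 19:03:00 (crosses midnight).
-6 hours from 2023-04-18 19:03:00 is 2023-04-18 13:03:00.

2023-04-18 13:03:00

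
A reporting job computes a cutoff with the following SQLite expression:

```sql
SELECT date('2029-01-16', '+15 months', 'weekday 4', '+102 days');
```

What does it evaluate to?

Adding +15 months to 2029-01-16 gives 2030-04-16.
`weekday 4` advances to the next Thursday; 2030-04-16 is a Tuesday, so it moves forward to 2030-04-18.
Applying '+102 days' to 2030-04-18: counting 102 days forward gives 2030-07-29.

2030-07-29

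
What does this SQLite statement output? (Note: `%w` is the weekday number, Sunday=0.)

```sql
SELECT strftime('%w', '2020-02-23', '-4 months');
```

First apply '-4 months': 2020-02-23 → 2019-10-23.
2019-10-23 is a Wednesday; with Sunday=0 that is 3.

3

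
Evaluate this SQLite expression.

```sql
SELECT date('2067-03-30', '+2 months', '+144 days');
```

Adding +2 months to 2067-03-30 gives 2067-05-30.
Applying '+144 days' to 2067-05-30: counting 144 days forward gives 2067-10-21.

2067-10-21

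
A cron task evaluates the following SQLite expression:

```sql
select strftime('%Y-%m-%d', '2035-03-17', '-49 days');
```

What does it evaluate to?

First apply '-49 days': 2035-03-17 → 2035-01-27.
`%Y-%m-%d` extracts the ISO date: 2035-01-27.

2035-01-27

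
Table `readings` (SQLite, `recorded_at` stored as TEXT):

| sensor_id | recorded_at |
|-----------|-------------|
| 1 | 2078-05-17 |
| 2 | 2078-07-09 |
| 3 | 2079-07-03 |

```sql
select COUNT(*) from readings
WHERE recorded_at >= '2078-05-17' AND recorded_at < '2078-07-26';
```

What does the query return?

Rows in [2078-05-17, 2078-07-26): 2078-05-17, 2078-07-09 → 2 rows.

2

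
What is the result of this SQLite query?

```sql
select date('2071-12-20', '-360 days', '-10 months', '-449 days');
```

Applying '-360 days' to 2071-12-20: counting 360 days back gives 2070-12-25.
Adding -10 months to 2070-12-25 gives 2070-02-25.
Applying '-449 days' to 2070-02-25: counting 449 days back gives 2068-12-03.

2068-12-03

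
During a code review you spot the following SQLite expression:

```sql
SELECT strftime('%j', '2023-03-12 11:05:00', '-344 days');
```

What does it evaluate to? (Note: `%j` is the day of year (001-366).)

092

First apply '-344 days': 2023-03-12 11:05:00 → 2022-04-02 11:05:00.
Day-of-year for 2022-04-02: days since 2022-01-01 inclusive = 92, zero-padded to 092.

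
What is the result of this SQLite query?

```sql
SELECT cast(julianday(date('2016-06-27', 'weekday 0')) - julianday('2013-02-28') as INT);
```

1221

`weekday 0` advances to the next Sunday; 2016-06-27 is a Monday, so it moves forward to 2016-07-03.
0 days remain in February 2013 after the 28th (28 − 28).
Full months from March 2013 through June 2016 contribute their day counts.
Then 3 days into July 2016.
Total: 0 + 31 + 30 + 31 + 30 + 31 + 31 + 30 + 31 + 30 + 31 + 31 + 28 + 31 + 30 + 31 + 30 + 31 + 31 + 30 + 31 + 30 + 31 + 31 + 28 + 31 + 30 + 31 + 30 + 31 + 31 + 30 + 31 + 30 + 31 + 31 + 29 + 31 + 30 + 31 + 30 + 3 = 1221.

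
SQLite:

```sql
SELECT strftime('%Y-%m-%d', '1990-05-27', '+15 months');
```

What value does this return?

1991-08-27

First apply '+15 months': 1990-05-27 → 1991-08-27.
`%Y-%m-%d` extracts the ISO date: 1991-08-27.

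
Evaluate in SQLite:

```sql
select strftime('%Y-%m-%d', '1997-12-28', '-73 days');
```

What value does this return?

1997-10-16

First apply '-73 days': 1997-12-28 → 1997-10-16.
`%Y-%m-%d` extracts the ISO date: 1997-10-16.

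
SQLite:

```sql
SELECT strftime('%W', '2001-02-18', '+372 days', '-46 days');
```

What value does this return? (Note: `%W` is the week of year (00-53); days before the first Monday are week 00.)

01

First apply '+372 days', '-46 days': 2001-02-18 → 2002-01-10.
2002-01-10 is a Thursday. SQLite's %W counts Mondays since the year started; the result is 01.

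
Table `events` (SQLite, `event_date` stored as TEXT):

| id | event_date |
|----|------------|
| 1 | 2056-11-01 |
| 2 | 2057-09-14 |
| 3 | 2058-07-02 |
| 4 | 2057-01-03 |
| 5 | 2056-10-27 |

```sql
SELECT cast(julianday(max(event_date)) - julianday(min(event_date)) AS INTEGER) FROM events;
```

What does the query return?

MIN = 2056-10-27, MAX = 2058-07-02.
4 days remain in October 2056 after the 27th (31 − 27).
Full months from November 2056 through June 2058 contribute their day counts.
Then 2 days into July 2058.
Total: 4 + 30 + 31 + 31 + 28 + 31 + 30 + 31 + 30 + 31 + 31 + 30 + 31 + 30 + 31 + 31 + 28 + 31 + 30 + 31 + 30 + 2 = 613.

613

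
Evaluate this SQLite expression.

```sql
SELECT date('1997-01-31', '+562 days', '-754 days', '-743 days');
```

Applying '+562 days' to 1997-01-31: counting 562 days forward gives 1998-08-16.
Applying '-754 days' to 1998-08-16: counting 754 days back gives 1996-07-23.
Applying '-743 days' to 1996-07-23: counting 743 days back gives 1994-07-11.

1994-07-11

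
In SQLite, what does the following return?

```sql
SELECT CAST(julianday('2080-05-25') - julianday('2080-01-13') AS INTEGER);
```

18 days remain in January 2080 after the 13th (31 − 13).
February 2080: 29 days (leap year).
March 2080: 31 days.
April 2080: 30 days.
Then 25 days into May 2080.
Total: 18 + 29 + 31 + 30 + 25 = 133.

133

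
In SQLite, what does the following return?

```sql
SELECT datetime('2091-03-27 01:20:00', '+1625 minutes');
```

1625 minutes = 27h 5m; +1625 minutes from 2091-03-27 01:20:00 is 2091-03-28 04:25:00 (crosses midnight).

2091-03-28 04:25:00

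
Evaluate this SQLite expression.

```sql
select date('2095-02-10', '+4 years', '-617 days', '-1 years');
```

2096-06-03

Adding +4 years to 2095-02-10 gives 2099-02-10.
Applying '-617 days' to 2099-02-10: counting 617 days back gives 2097-06-03.
Adding -1 year to 2097-06-03 gives 2096-06-03.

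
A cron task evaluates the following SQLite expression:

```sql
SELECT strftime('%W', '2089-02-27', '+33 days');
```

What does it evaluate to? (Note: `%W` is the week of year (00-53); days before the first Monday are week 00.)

13

First apply '+33 days': 2089-02-27 → 2089-04-01.
2089-04-01 is a Friday. SQLite's %W counts Mondays since the year started; the result is 13.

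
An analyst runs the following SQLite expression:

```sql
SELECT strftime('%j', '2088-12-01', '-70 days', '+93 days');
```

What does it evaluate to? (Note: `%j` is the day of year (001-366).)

359

First apply '-70 days', '+93 days': 2088-12-01 → 2088-12-24.
Day-of-year for 2088-12-24: days since 2088-01-01 inclusive = 359, zero-padded to 359.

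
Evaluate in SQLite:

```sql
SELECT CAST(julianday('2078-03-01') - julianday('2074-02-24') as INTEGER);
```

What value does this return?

4 days remain in February 2074 after the 24th (28 − 24).
Full months from March 2074 through February 2078 contribute their day counts.
Then 1 day into March 2078.
Total: 4 + 31 + 30 + 31 + 30 + 31 + 31 + 30 + 31 + 30 + 31 + 31 + 28 + 31 + 30 + 31 + 30 + 31 + 31 + 30 + 31 + 30 + 31 + 31 + 29 + 31 + 30 + 31 + 30 + 31 + 31 + 30 + 31 + 30 + 31 + 31 + 28 + 31 + 30 + 31 + 30 + 31 + 31 + 30 + 31 + 30 + 31 + 31 + 28 + 1 = 1466.

1466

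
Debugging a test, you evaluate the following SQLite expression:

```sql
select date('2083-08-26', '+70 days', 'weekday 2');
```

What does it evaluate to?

2083-11-09

Applying '+70 days' to 2083-08-26: counting 70 days forward gives 2083-11-04.
`weekday 2` advances to the next Tuesday; 2083-11-04 is a Thursday, so it moves forward to 2083-11-09.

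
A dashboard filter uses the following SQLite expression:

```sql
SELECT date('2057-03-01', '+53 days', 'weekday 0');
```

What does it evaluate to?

Applying '+53 days' to 2057-03-01: counting 53 days forward gives 2057-04-23.
`weekday 0` advances to the next Sunday; 2057-04-23 is a Monday, so it moves forward to 2057-04-29.

2057-04-29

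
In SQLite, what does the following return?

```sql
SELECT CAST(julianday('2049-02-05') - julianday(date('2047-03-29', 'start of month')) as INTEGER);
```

`start of month` rewinds 2047-03-29 to 2047-03-01.
30 days remain in March 2047 after the 1st (31 − 1).
Full months from April 2047 through January 2049 contribute their day counts.
Then 5 days into February 2049.
Total: 30 + 30 + 31 + 30 + 31 + 31 + 30 + 31 + 30 + 31 + 31 + 29 + 31 + 30 + 31 + 30 + 31 + 31 + 30 + 31 + 30 + 31 + 31 + 5 = 707.

707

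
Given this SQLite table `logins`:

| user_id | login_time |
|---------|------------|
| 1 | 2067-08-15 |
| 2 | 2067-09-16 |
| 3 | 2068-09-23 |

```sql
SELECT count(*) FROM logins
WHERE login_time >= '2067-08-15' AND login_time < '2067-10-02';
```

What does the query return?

Rows in [2067-08-15, 2067-10-02): 2067-08-15, 2067-09-16 → 2 rows.

2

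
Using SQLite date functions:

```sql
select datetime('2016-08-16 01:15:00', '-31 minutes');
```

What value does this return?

2016-08-16 00:44:00

-31 minutes from 2016-08-16 01:15:00 is 2016-08-16 00:44:00.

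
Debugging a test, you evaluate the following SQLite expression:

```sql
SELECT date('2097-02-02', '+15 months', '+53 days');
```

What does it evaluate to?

Adding +15 months to 2097-02-02 gives 2098-05-02.
Applying '+53 days' to 2098-05-02: counting 53 days forward gives 2098-06-24.

2098-06-24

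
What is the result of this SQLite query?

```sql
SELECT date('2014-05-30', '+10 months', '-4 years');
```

Adding +10 months to 2014-05-30 gives 2015-03-30.
Adding -4 years to 2015-03-30 gives 2011-03-30.

2011-03-30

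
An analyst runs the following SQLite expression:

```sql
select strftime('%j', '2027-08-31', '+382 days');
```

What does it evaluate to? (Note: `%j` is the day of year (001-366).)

260

First apply '+382 days': 2027-08-31 → 2028-09-16.
Day-of-year for 2028-09-16: days since 2028-01-01 inclusive = 260, zero-padded to 260.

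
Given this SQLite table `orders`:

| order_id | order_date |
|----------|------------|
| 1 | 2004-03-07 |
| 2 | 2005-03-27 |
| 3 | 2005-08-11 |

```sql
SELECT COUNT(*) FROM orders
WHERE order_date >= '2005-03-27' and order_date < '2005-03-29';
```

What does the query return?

1

Rows in [2005-03-27, 2005-03-29): 2005-03-27 → 1 row.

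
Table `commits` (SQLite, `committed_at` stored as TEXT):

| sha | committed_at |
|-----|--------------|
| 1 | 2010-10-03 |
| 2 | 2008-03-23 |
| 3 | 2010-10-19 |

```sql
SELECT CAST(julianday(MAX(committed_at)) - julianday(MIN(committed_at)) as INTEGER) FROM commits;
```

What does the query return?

MIN = 2008-03-23, MAX = 2010-10-19.
8 days remain in March 2008 after the 23rd (31 − 23).
Full months from April 2008 through September 2010 contribute their day counts.
Then 19 days into October 2010.
Total: 8 + 30 + 31 + 30 + 31 + 31 + 30 + 31 + 30 + 31 + 31 + 28 + 31 + 30 + 31 + 30 + 31 + 31 + 30 + 31 + 30 + 31 + 31 + 28 + 31 + 30 + 31 + 30 + 31 + 31 + 30 + 19 = 940.

940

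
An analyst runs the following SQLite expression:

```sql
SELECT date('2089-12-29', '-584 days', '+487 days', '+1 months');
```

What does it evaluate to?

2089-10-23

Applying '-584 days' to 2089-12-29: counting 584 days back gives 2088-05-24.
Applying '+487 days' to 2088-05-24: counting 487 days forward gives 2089-09-23.
Adding +1 month to 2089-09-23 gives 2089-10-23.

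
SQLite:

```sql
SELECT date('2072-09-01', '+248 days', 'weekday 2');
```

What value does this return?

Applying '+248 days' to 2072-09-01: counting 248 days forward gives 2073-05-07.
`weekday 2` advances to the next Tuesday; 2073-05-07 is a Sunday, so it moves forward to 2073-05-09.

2073-05-09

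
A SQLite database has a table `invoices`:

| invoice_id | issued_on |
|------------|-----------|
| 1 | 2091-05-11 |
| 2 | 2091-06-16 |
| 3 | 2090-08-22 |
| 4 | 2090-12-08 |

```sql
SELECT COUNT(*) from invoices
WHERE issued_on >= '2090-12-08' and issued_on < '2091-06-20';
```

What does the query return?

Rows in [2090-12-08, 2091-06-20): 2091-05-11, 2091-06-16, 2090-12-08 → 3 rows.

3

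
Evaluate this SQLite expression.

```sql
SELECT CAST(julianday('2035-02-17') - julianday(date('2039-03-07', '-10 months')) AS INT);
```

-1175

Adding -10 months to 2039-03-07 gives 2038-05-07.
11 days remain in February 2035 after the 17th (28 − 17).
Full months from March 2035 through April 2038 contribute their day counts.
Then 7 days into May 2038.
Total: 11 + 31 + 30 + 31 + 30 + 31 + 31 + 30 + 31 + 30 + 31 + 31 + 29 + 31 + 30 + 31 + 30 + 31 + 31 + 30 + 31 + 30 + 31 + 31 + 28 + 31 + 30 + 31 + 30 + 31 + 31 + 30 + 31 + 30 + 31 + 31 + 28 + 31 + 30 + 7 = 1175.
The subtraction is earlier − later, so the result is −1175 → -1175.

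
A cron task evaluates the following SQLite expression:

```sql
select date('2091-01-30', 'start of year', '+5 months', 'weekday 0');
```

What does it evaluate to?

`start of year` rewinds 2091-01-30 to 2091-01-01.
Adding +5 months to 2091-01-01 gives 2091-06-01.
`weekday 0` advances to the next Sunday; 2091-06-01 is a Friday, so it moves forward to 2091-06-03.

2091-06-03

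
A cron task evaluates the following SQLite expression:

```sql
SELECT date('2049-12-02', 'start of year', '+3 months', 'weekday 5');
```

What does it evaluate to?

2049-04-02

`start of year` rewinds 2049-12-02 to 2049-01-01.
Adding +3 months to 2049-01-01 gives 2049-04-01.
`weekday 5` advances to the next Friday; 2049-04-01 is a Thursday, so it moves forward to 2049-04-02.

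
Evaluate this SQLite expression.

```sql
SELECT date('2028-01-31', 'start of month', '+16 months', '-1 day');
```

2029-04-30

`start of month` rewinds 2028-01-31 to 2028-01-01.
Adding +16 months to 2028-01-01 gives 2029-05-01.
Going back 1 day from 2029-05-01 reaches 2029-04-30 (last day of April, 30 days).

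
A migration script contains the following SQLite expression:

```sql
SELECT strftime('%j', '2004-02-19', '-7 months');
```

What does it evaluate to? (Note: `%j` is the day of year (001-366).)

First apply '-7 months': 2004-02-19 → 2003-07-19.
Day-of-year for 2003-07-19: days since 2003-01-01 inclusive = 200, zero-padded to 200.

200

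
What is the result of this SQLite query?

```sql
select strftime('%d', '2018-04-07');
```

`%d` extracts the 2-digit day of month: 07.

07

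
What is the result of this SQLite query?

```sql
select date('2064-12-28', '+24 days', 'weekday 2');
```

2065-01-27

December 2064 has 31 days; 3 remain after the 28th, so 4 days reach 2065-01-01.
Advancing 20 more days within January lands on 2065-01-21.
`weekday 2` advances to the next Tuesday; 2065-01-21 is a Wednesday, so it moves forward to 2065-01-27.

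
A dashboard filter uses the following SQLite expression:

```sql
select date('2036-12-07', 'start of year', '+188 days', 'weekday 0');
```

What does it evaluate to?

`start of year` rewinds 2036-12-07 to 2036-01-01.
Applying '+188 days' to 2036-01-01: counting 188 days forward gives 2036-07-07.
`weekday 0` advances to the next Sunday; 2036-07-07 is a Monday, so it moves forward to 2036-07-13.

2036-07-13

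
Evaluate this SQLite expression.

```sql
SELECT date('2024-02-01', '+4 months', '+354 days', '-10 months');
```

Adding +4 months to 2024-02-01 gives 2024-06-01.
Applying '+354 days' to 2024-06-01: counting 354 days forward gives 2025-05-21.
Adding -10 months to 2025-05-21 gives 2024-07-21.

2024-07-21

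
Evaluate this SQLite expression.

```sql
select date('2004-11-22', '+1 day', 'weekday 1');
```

Advancing 1 more day within November lands on 2004-11-23.
`weekday 1` advances to the next Monday; 2004-11-23 is a Tuesday, so it moves forward to 2004-11-29.

2004-11-29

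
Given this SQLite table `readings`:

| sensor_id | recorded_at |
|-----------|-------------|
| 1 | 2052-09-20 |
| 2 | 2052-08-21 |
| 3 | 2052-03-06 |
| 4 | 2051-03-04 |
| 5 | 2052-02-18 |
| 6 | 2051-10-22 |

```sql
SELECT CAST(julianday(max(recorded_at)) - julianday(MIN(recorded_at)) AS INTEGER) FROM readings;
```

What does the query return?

MIN = 2051-03-04, MAX = 2052-09-20.
27 days remain in March 2051 after the 4th (31 − 4).
Full months from April 2051 through August 2052 contribute their day counts.
Then 20 days into September 2052.
Total: 27 + 30 + 31 + 30 + 31 + 31 + 30 + 31 + 30 + 31 + 31 + 29 + 31 + 30 + 31 + 30 + 31 + 31 + 20 = 566.

566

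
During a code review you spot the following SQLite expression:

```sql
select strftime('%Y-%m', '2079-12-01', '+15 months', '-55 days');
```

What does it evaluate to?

2081-01

First apply '+15 months', '-55 days': 2079-12-01 → 2081-01-05.
`%Y-%m` extracts the year-month: 2081-01.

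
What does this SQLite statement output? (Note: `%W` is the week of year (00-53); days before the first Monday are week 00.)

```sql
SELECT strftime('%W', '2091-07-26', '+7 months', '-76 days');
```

First apply '+7 months', '-76 days': 2091-07-26 → 2091-12-12.
2091-12-12 is a Wednesday. SQLite's %W counts Mondays since the year started; the result is 50.

50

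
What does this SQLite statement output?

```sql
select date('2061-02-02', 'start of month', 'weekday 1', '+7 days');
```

`start of month` rewinds 2061-02-02 to 2061-02-01.
`weekday 1` advances to the next Monday; 2061-02-01 is a Tuesday, so it moves forward to 2061-02-07.
Advancing 7 more days within February lands on 2061-02-14.

2061-02-14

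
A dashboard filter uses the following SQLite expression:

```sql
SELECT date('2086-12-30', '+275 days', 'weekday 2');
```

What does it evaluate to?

2087-10-07

Applying '+275 days' to 2086-12-30: counting 275 days forward gives 2087-10-01.
`weekday 2` advances to the next Tuesday; 2087-10-01 is a Wednesday, so it moves forward to 2087-10-07.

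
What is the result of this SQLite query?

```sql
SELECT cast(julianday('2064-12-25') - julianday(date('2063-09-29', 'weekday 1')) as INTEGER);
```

`weekday 1` advances to the next Monday; 2063-09-29 is a Saturday, so it moves forward to 2063-10-01.
30 days remain in October 2063 after the 1st (31 − 1).
Full months from November 2063 through November 2064 contribute their day counts.
Then 25 days into December 2064.
Total: 30 + 30 + 31 + 31 + 29 + 31 + 30 + 31 + 30 + 31 + 31 + 30 + 31 + 30 + 25 = 451.

451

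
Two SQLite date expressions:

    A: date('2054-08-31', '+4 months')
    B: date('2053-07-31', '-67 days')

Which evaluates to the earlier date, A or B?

A = 2054-12-31.
B = 2053-05-25.
B is earlier.

B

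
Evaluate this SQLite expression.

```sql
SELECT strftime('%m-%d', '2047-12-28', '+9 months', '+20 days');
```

First apply '+9 months', '+20 days': 2047-12-28 → 2048-10-18.
`%m-%d` extracts the month-day: 10-18.

10-18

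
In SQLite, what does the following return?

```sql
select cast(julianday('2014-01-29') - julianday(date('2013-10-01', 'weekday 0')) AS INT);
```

`weekday 0` advances to the next Sunday; 2013-10-01 is a Tuesday, so it moves forward to 2013-10-06.
25 days remain in October 2013 after the 6th (31 − 6).
November 2013: 30 days.
December 2013: 31 days.
Then 29 days into January 2014.
Total: 25 + 30 + 31 + 29 = 115.

115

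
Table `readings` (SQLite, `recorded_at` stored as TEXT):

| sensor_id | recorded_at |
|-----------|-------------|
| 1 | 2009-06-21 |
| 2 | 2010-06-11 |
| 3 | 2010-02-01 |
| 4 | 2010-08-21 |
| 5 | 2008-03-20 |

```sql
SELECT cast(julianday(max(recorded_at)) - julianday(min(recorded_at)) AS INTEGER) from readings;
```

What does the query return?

884

MIN = 2008-03-20, MAX = 2010-08-21.
11 days remain in March 2008 after the 20th (31 − 20).
Full months from April 2008 through July 2010 contribute their day counts.
Then 21 days into August 2010.
Total: 11 + 30 + 31 + 30 + 31 + 31 + 30 + 31 + 30 + 31 + 31 + 28 + 31 + 30 + 31 + 30 + 31 + 31 + 30 + 31 + 30 + 31 + 31 + 28 + 31 + 30 + 31 + 30 + 31 + 21 = 884.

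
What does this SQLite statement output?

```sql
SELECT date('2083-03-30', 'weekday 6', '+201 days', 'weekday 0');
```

`weekday 6` advances to the next Saturday; 2083-03-30 is a Tuesday, so it moves forward to 2083-04-03.
Applying '+201 days' to 2083-04-03: counting 201 days forward gives 2083-10-21.
`weekday 0` advances to the next Sunday; 2083-10-21 is a Thursday, so it moves forward to 2083-10-24.

2083-10-24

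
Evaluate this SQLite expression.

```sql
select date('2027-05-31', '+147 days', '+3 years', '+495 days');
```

2032-03-03

Applying '+147 days' to 2027-05-31: counting 147 days forward gives 2027-10-25.
Adding +3 years to 2027-10-25 gives 2030-10-25.
Applying '+495 days' to 2030-10-25: counting 495 days forward gives 2032-03-03.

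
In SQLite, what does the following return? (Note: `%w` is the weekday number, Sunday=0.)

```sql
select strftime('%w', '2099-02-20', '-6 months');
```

3

First apply '-6 months': 2099-02-20 → 2098-08-20.
2098-08-20 is a Wednesday; with Sunday=0 that is 3.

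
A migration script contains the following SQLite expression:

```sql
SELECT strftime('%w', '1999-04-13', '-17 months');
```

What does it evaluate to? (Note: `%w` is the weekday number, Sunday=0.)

4

First apply '-17 months': 1999-04-13 → 1997-11-13.
1997-11-13 is a Thursday; with Sunday=0 that is 4.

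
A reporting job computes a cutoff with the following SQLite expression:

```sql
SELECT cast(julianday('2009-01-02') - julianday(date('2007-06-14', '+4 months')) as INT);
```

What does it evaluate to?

446

Adding +4 months to 2007-06-14 gives 2007-10-14.
17 days remain in October 2007 after the 14th (31 − 14).
Full months from November 2007 through December 2008 contribute their day counts.
Then 2 days into January 2009.
Total: 17 + 30 + 31 + 31 + 29 + 31 + 30 + 31 + 30 + 31 + 31 + 30 + 31 + 30 + 31 + 2 = 446.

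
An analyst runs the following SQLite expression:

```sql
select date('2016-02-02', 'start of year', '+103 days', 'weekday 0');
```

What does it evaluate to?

2016-04-17

`start of year` rewinds 2016-02-02 to 2016-01-01.
Applying '+103 days' to 2016-01-01: counting 103 days forward gives 2016-04-13.
`weekday 0` advances to the next Sunday; 2016-04-13 is a Wednesday, so it moves forward to 2016-04-17.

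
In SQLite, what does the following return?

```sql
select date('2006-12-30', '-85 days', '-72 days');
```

Applying '-85 days' to 2006-12-30: counting 85 days back gives 2006-10-06.
Applying '-72 days' to 2006-10-06: counting 72 days back gives 2006-07-26.

2006-07-26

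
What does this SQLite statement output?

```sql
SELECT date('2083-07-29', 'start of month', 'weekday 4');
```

`start of month` rewinds 2083-07-29 to 2083-07-01.
`weekday 4` advances to the next Thursday; 2083-07-01 is already a Thursday, so it stays at 2083-07-01.

2083-07-01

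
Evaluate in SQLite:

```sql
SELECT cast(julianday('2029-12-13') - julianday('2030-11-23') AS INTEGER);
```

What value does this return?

18 days remain in December 2029 after the 13th (31 − 13).
Full months from January 2030 through October 2030 contribute their day counts.
Then 23 days into November 2030.
Total: 18 + 31 + 28 + 31 + 30 + 31 + 30 + 31 + 31 + 30 + 31 + 23 = 345.
The subtraction is earlier − later, so the result is −345 → -345.

-345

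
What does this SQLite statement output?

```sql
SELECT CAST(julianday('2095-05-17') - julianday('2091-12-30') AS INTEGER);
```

1 day remains in December 2091 after the 30th (31 − 30).
Full months from January 2092 through April 2095 contribute their day counts.
Then 17 days into May 2095.
Total: 1 + 31 + 29 + 31 + 30 + 31 + 30 + 31 + 31 + 30 + 31 + 30 + 31 + 31 + 28 + 31 + 30 + 31 + 30 + 31 + 31 + 30 + 31 + 30 + 31 + 31 + 28 + 31 + 30 + 31 + 30 + 31 + 31 + 30 + 31 + 30 + 31 + 31 + 28 + 31 + 30 + 17 = 1234.

1234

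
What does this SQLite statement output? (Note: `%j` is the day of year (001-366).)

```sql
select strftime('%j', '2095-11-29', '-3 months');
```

First apply '-3 months': 2095-11-29 → 2095-08-29.
Day-of-year for 2095-08-29: days since 2095-01-01 inclusive = 241, zero-padded to 241.

241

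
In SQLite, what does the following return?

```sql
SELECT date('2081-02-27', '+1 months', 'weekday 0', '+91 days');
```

2081-06-29

Adding +1 month to 2081-02-27 gives 2081-03-27.
`weekday 0` advances to the next Sunday; 2081-03-27 is a Thursday, so it moves forward to 2081-03-30.
Applying '+91 days' to 2081-03-30: counting 91 days forward gives 2081-06-29.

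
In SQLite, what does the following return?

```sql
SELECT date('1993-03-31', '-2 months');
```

1993-01-31

Adding -2 months to 1993-03-31 gives 1993-01-31.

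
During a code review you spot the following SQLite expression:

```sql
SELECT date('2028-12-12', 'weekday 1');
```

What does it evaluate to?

2028-12-18

`weekday 1` advances to the next Monday; 2028-12-12 is a Tuesday, so it moves forward to 2028-12-18.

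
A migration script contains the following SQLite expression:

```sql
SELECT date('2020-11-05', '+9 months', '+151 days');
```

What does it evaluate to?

Adding +9 months to 2020-11-05 gives 2021-08-05.
Applying '+151 days' to 2021-08-05: counting 151 days forward gives 2022-01-03.

2022-01-03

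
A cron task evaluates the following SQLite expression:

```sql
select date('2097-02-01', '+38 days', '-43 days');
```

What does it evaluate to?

February 2097 has 28 days; 27 remain after the 1st, so 28 days reach 2097-03-01.
Advancing 10 more days within March lands on 2097-03-11.
Applying '-43 days' to 2097-03-11: counting 43 days back gives 2097-01-27.

2097-01-27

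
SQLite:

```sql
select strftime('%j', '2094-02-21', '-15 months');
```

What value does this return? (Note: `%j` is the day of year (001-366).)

326

First apply '-15 months': 2094-02-21 → 2092-11-21.
Day-of-year for 2092-11-21: days since 2092-01-01 inclusive = 326, zero-padded to 326.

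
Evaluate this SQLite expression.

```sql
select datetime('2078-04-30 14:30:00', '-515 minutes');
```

2078-04-30 05:55:00

515 minutes = 8h 35m; -515 minutes from 2078-04-30 14:30:00 is 2078-04-30 05:55:00.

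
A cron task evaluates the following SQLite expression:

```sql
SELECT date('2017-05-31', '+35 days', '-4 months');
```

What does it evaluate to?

2017-03-05

May 2017 has 31 days; 0 remain after the 31st, so 1 days reach 2017-06-01.
June 2017 has 30 days; 29 remain after the 1st, so 30 days reach 2017-07-01.
Advancing 4 more days within July lands on 2017-07-05.
Adding -4 months to 2017-07-05 gives 2017-03-05.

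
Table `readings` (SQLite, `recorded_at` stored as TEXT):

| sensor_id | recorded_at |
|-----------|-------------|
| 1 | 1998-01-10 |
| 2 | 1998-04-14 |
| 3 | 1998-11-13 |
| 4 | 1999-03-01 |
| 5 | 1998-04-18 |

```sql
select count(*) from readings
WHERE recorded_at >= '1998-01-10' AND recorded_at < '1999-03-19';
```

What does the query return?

5

Rows in [1998-01-10, 1999-03-19): 1998-01-10, 1998-04-14, 1998-11-13, 1999-03-01, 1998-04-18 → 5 rows.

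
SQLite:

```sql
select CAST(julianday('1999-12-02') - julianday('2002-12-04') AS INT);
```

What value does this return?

-1098

29 days remain in December 1999 after the 2nd (31 − 2).
Full months from January 2000 through November 2002 contribute their day counts.
Then 4 days into December 2002.
Total: 29 + 31 + 29 + 31 + 30 + 31 + 30 + 31 + 31 + 30 + 31 + 30 + 31 + 31 + 28 + 31 + 30 + 31 + 30 + 31 + 31 + 30 + 31 + 30 + 31 + 31 + 28 + 31 + 30 + 31 + 30 + 31 + 31 + 30 + 31 + 30 + 4 = 1098.
The subtraction is earlier − later, so the result is −1098 → -1098.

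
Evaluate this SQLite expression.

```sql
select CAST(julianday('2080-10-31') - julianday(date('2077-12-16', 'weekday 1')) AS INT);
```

1046

`weekday 1` advances to the next Monday; 2077-12-16 is a Thursday, so it moves forward to 2077-12-20.
11 days remain in December 2077 after the 20th (31 − 20).
Full months from January 2078 through September 2080 contribute their day counts.
Then 31 days into October 2080.
Total: 11 + 31 + 28 + 31 + 30 + 31 + 30 + 31 + 31 + 30 + 31 + 30 + 31 + 31 + 28 + 31 + 30 + 31 + 30 + 31 + 31 + 30 + 31 + 30 + 31 + 31 + 29 + 31 + 30 + 31 + 30 + 31 + 31 + 30 + 31 = 1046.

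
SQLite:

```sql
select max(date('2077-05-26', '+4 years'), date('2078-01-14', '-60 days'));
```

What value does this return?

date('2077-05-26', '+4 years') → 2081-05-26.
date('2078-01-14', '-60 days') → 2077-11-15.
Later of the two is 2081-05-26.

2081-05-26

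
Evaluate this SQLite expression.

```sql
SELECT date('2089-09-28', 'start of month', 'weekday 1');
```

2089-09-05

`start of month` rewinds 2089-09-28 to 2089-09-01.
`weekday 1` advances to the next Monday; 2089-09-01 is a Thursday, so it moves forward to 2089-09-05.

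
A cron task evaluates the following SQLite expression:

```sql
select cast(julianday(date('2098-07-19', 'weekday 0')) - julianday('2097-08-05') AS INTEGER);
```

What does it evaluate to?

349

`weekday 0` advances to the next Sunday; 2098-07-19 is a Saturday, so it moves forward to 2098-07-20.
26 days remain in August 2097 after the 5th (31 − 5).
Full months from September 2097 through June 2098 contribute their day counts.
Then 20 days into July 2098.
Total: 26 + 30 + 31 + 30 + 31 + 31 + 28 + 31 + 30 + 31 + 30 + 20 = 349.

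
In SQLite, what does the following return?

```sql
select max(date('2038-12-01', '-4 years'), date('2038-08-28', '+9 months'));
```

2039-05-28

date('2038-12-01', '-4 years') → 2034-12-01.
date('2038-08-28', '+9 months') → 2039-05-28.
Later of the two is 2039-05-28.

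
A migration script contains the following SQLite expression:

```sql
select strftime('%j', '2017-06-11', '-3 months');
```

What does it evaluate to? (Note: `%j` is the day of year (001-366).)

First apply '-3 months': 2017-06-11 → 2017-03-11.
Day-of-year for 2017-03-11: days since 2017-01-01 inclusive = 70, zero-padded to 070.

070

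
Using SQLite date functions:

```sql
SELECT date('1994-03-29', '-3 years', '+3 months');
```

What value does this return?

Adding -3 years to 1994-03-29 gives 1991-03-29.
Adding +3 months to 1991-03-29 gives 1991-06-29.

1991-06-29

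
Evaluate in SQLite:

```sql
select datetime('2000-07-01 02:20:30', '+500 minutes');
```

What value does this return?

2000-07-01 10:40:30

500 minutes = 8h 20m; +500 minutes from 2000-07-01 02:20:30 is 2000-07-01 10:40:30.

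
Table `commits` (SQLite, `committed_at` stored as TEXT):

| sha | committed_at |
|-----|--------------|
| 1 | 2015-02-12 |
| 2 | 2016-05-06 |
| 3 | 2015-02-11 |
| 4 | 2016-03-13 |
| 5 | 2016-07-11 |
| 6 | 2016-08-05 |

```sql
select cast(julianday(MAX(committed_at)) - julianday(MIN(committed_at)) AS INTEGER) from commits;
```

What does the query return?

MIN = 2015-02-11, MAX = 2016-08-05.
17 days remain in February 2015 after the 11th (28 − 11).
Full months from March 2015 through July 2016 contribute their day counts.
Then 5 days into August 2016.
Total: 17 + 31 + 30 + 31 + 30 + 31 + 31 + 30 + 31 + 30 + 31 + 31 + 29 + 31 + 30 + 31 + 30 + 31 + 5 = 541.

541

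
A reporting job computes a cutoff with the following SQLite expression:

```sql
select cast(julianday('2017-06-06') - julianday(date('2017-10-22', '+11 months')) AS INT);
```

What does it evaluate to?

Adding +11 months to 2017-10-22 gives 2018-09-22.
24 days remain in June 2017 after the 6th (30 − 6).
Full months from July 2017 through August 2018 contribute their day counts.
Then 22 days into September 2018.
Total: 24 + 31 + 31 + 30 + 31 + 30 + 31 + 31 + 28 + 31 + 30 + 31 + 30 + 31 + 31 + 22 = 473.
The subtraction is earlier − later, so the result is −473 → -473.

-473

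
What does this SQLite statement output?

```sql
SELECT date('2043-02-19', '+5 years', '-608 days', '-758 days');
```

Adding +5 years to 2043-02-19 gives 2048-02-19.
Applying '-608 days' to 2048-02-19: counting 608 days back gives 2046-06-21.
Applying '-758 days' to 2046-06-21: counting 758 days back gives 2044-05-24.

2044-05-24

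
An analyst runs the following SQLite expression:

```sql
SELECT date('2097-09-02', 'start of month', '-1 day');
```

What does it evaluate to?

`start of month` rewinds 2097-09-02 to 2097-09-01.
Going back 1 day from 2097-09-01 reaches 2097-08-31 (last day of August, 31 days).

2097-08-31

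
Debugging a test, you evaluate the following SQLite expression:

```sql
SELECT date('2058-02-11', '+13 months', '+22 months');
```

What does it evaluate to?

Adding +13 months to 2058-02-11 gives 2059-03-11.
Adding +22 months to 2059-03-11 gives 2061-01-11.

2061-01-11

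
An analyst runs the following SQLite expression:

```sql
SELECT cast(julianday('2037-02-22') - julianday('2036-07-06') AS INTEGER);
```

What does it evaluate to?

25 days remain in July 2036 after the 6th (31 − 6).
Full months from August 2036 through January 2037 contribute their day counts.
Then 22 days into February 2037.
Total: 25 + 31 + 30 + 31 + 30 + 31 + 31 + 22 = 231.

231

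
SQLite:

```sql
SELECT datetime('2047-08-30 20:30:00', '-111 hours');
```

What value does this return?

-111 hours from 2047-08-30 20:30:00 is 2047-08-26 05:30:00 (crosses midnight).

2047-08-26 05:30:00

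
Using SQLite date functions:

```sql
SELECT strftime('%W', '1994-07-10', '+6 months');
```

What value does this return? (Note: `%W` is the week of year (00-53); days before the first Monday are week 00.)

02

First apply '+6 months': 1994-07-10 → 1995-01-10.
1995-01-10 is a Tuesday. SQLite's %W counts Mondays since the year started; the result is 02.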